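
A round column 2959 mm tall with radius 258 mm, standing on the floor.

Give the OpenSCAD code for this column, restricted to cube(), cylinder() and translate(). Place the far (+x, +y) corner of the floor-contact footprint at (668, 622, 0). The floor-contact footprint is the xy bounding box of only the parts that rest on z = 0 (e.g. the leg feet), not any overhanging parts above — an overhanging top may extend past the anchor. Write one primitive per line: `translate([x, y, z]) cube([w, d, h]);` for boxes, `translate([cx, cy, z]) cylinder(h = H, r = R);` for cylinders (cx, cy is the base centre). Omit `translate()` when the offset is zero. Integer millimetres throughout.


translate([410, 364, 0]) cylinder(h = 2959, r = 258);


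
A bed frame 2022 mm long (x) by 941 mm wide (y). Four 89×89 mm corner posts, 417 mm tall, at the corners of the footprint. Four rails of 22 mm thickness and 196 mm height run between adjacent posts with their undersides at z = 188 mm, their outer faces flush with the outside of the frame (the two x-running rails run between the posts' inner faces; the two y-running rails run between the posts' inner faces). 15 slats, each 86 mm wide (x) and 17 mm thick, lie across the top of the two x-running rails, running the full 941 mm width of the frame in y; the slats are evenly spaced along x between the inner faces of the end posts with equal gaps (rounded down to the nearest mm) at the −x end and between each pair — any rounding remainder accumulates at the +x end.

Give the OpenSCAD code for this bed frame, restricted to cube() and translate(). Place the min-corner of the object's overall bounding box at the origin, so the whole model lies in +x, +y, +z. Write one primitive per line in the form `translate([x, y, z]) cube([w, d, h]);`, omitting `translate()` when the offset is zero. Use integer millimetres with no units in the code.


cube([89, 89, 417]);
translate([0, 852, 0]) cube([89, 89, 417]);
translate([1933, 0, 0]) cube([89, 89, 417]);
translate([1933, 852, 0]) cube([89, 89, 417]);
translate([89, 0, 188]) cube([1844, 22, 196]);
translate([89, 919, 188]) cube([1844, 22, 196]);
translate([0, 89, 188]) cube([22, 763, 196]);
translate([2000, 89, 188]) cube([22, 763, 196]);
translate([123, 0, 384]) cube([86, 941, 17]);
translate([243, 0, 384]) cube([86, 941, 17]);
translate([363, 0, 384]) cube([86, 941, 17]);
translate([483, 0, 384]) cube([86, 941, 17]);
translate([603, 0, 384]) cube([86, 941, 17]);
translate([723, 0, 384]) cube([86, 941, 17]);
translate([843, 0, 384]) cube([86, 941, 17]);
translate([963, 0, 384]) cube([86, 941, 17]);
translate([1083, 0, 384]) cube([86, 941, 17]);
translate([1203, 0, 384]) cube([86, 941, 17]);
translate([1323, 0, 384]) cube([86, 941, 17]);
translate([1443, 0, 384]) cube([86, 941, 17]);
translate([1563, 0, 384]) cube([86, 941, 17]);
translate([1683, 0, 384]) cube([86, 941, 17]);
translate([1803, 0, 384]) cube([86, 941, 17]);


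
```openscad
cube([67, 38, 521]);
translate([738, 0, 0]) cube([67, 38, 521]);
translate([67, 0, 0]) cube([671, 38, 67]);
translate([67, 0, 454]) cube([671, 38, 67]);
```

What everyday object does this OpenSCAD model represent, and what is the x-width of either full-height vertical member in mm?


A picture frame. The border width is 67 mm.

Four thin pieces enclosing a rectangular opening — a picture frame. The two full-height stiles are 521 mm tall; the top rail sits at z = 454 and is 67 mm tall, so the border above the opening is 521 − 454 = 67 mm, matching the stile x-width.


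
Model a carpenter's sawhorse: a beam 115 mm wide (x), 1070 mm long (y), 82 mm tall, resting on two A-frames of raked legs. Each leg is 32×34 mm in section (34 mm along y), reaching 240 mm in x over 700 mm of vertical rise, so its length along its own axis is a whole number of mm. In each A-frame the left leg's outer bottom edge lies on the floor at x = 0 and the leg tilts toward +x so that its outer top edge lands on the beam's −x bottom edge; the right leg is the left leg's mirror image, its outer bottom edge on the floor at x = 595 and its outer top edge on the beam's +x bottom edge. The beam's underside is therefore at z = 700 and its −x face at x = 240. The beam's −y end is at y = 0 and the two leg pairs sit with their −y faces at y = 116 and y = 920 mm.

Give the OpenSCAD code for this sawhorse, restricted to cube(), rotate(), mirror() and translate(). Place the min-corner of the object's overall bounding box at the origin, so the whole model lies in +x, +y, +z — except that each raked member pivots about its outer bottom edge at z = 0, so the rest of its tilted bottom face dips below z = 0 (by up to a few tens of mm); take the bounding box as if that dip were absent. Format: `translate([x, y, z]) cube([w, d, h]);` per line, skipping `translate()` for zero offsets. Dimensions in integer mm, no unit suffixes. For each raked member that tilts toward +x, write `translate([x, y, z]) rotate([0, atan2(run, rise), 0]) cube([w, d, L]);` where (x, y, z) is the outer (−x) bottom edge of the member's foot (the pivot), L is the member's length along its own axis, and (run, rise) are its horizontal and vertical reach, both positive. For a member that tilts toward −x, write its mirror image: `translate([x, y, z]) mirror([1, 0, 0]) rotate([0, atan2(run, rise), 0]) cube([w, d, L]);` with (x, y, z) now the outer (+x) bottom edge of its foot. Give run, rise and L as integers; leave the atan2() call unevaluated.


translate([240, 0, 700]) cube([115, 1070, 82]);
translate([0, 116, 0]) rotate([0, atan2(240, 700), 0]) cube([32, 34, 740]);
translate([595, 116, 0]) mirror([1, 0, 0]) rotate([0, atan2(240, 700), 0]) cube([32, 34, 740]);
translate([0, 920, 0]) rotate([0, atan2(240, 700), 0]) cube([32, 34, 740]);
translate([595, 920, 0]) mirror([1, 0, 0]) rotate([0, atan2(240, 700), 0]) cube([32, 34, 740]);


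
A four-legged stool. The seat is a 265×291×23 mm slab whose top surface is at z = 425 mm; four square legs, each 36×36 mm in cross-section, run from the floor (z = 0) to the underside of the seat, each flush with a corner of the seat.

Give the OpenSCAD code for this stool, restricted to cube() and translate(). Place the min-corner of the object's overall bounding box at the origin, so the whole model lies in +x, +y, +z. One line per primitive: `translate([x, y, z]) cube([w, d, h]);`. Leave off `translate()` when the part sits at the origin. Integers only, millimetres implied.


translate([0, 0, 402]) cube([265, 291, 23]);
cube([36, 36, 402]);
translate([229, 0, 0]) cube([36, 36, 402]);
translate([0, 255, 0]) cube([36, 36, 402]);
translate([229, 255, 0]) cube([36, 36, 402]);


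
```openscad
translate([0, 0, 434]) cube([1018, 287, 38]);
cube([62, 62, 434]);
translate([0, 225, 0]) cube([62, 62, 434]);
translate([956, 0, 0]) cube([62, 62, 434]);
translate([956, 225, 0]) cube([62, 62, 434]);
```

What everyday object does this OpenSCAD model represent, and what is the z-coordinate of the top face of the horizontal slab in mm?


A bench. The seat-top height is 472 mm.

A long slab on four corner posts — a bench. The slab sits at z = 434 with thickness 38, so the top is 434 + 38 = 472 mm.


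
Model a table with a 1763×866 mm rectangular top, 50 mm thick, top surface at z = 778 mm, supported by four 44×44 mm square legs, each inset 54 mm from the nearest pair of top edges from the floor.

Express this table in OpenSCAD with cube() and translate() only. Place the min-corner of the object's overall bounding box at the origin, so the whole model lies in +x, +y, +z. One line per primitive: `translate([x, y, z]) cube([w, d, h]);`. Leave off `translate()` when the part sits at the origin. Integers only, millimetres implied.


translate([0, 0, 728]) cube([1763, 866, 50]);
translate([54, 54, 0]) cube([44, 44, 728]);
translate([1665, 54, 0]) cube([44, 44, 728]);
translate([54, 768, 0]) cube([44, 44, 728]);
translate([1665, 768, 0]) cube([44, 44, 728]);


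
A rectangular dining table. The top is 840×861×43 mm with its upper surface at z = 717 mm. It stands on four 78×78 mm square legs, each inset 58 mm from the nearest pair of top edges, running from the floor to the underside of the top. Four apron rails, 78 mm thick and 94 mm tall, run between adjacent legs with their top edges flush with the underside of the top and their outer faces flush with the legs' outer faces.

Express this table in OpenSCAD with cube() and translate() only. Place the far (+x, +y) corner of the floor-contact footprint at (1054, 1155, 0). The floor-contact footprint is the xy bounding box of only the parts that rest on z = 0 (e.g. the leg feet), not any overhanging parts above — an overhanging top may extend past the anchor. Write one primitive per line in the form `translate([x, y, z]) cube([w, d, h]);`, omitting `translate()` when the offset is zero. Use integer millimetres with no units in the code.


translate([272, 352, 674]) cube([840, 861, 43]);
translate([330, 410, 0]) cube([78, 78, 674]);
translate([976, 410, 0]) cube([78, 78, 674]);
translate([330, 1077, 0]) cube([78, 78, 674]);
translate([976, 1077, 0]) cube([78, 78, 674]);
translate([408, 410, 580]) cube([568, 78, 94]);
translate([408, 1077, 580]) cube([568, 78, 94]);
translate([330, 488, 580]) cube([78, 589, 94]);
translate([976, 488, 580]) cube([78, 589, 94]);


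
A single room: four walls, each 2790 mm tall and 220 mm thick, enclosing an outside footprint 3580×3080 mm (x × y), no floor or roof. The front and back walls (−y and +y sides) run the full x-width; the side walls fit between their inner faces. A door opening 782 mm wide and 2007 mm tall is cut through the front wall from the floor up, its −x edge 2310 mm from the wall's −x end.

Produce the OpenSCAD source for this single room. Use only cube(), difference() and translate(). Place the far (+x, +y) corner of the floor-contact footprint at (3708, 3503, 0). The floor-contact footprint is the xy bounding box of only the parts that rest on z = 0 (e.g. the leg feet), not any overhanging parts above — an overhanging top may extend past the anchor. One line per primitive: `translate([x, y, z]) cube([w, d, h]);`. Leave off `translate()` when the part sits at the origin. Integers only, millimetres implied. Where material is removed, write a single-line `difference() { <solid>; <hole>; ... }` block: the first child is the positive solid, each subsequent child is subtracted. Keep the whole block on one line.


difference() { translate([128, 423, 0]) cube([3580, 220, 2790]); translate([2438, 423, 0]) cube([782, 220, 2007]); }
translate([128, 3283, 0]) cube([3580, 220, 2790]);
translate([128, 643, 0]) cube([220, 2640, 2790]);
translate([3488, 643, 0]) cube([220, 2640, 2790]);


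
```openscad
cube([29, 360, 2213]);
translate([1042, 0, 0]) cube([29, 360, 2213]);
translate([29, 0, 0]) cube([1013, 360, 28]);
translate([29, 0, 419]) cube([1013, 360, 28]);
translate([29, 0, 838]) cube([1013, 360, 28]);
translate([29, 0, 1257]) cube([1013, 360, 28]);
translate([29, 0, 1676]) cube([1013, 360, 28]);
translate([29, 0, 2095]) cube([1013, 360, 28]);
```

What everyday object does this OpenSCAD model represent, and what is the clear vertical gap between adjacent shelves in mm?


A bookshelf. The clear shelf gap is 391 mm.

Two tall side panels with 6 horizontal boards between them — a bookshelf. The first two shelf undersides are at z = 0 and z = 419; with shelf thickness 28, the clear gap is 419 − 0 − 28 = 391 mm.


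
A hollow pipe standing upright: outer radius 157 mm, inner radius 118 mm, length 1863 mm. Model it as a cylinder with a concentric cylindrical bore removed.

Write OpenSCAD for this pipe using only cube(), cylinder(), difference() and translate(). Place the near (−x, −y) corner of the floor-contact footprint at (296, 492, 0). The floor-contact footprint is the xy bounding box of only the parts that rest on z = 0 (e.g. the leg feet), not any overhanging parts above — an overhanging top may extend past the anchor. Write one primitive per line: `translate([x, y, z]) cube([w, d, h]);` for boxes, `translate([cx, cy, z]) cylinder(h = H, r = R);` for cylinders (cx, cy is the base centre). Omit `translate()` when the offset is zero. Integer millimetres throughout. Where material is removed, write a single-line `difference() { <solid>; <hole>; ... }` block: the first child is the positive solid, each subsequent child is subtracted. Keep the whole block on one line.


difference() { translate([453, 649, 0]) cylinder(h = 1863, r = 157); translate([453, 649, 0]) cylinder(h = 1863, r = 118); }


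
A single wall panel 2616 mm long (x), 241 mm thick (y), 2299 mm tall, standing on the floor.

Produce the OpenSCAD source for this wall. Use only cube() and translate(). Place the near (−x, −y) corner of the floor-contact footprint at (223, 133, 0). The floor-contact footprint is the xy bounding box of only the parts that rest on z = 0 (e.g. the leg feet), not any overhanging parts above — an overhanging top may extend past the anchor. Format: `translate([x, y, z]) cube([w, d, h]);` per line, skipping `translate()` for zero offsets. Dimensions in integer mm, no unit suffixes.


translate([223, 133, 0]) cube([2616, 241, 2299]);


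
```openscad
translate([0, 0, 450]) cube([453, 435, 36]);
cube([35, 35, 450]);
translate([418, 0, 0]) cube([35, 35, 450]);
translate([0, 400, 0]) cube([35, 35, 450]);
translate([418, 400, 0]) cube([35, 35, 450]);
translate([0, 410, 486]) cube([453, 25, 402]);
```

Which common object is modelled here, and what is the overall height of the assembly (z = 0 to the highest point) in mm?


A chair. The overall height is 888 mm.

A slab on four corner posts with a tall panel at the back — a chair. The seat slab sits at z = 450 with thickness 36, and the 402 mm backrest starts at the seat top, so the overall height is 450 + 36 + 402 = 888 mm.


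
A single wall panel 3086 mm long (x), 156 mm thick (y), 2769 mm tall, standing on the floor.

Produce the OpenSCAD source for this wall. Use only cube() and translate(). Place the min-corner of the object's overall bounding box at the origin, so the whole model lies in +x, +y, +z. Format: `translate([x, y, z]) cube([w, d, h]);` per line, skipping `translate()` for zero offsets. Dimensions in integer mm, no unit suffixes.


cube([3086, 156, 2769]);


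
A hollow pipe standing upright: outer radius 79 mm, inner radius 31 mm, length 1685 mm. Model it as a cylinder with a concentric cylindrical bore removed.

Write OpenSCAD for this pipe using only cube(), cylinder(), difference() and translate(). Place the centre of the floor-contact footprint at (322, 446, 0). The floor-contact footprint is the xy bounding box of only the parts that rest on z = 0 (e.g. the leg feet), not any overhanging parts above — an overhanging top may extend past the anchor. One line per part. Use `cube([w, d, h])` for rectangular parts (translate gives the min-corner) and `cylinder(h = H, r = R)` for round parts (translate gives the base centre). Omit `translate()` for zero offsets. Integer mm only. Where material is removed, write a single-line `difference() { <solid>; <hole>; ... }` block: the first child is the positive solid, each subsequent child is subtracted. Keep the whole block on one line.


difference() { translate([322, 446, 0]) cylinder(h = 1685, r = 79); translate([322, 446, 0]) cylinder(h = 1685, r = 31); }


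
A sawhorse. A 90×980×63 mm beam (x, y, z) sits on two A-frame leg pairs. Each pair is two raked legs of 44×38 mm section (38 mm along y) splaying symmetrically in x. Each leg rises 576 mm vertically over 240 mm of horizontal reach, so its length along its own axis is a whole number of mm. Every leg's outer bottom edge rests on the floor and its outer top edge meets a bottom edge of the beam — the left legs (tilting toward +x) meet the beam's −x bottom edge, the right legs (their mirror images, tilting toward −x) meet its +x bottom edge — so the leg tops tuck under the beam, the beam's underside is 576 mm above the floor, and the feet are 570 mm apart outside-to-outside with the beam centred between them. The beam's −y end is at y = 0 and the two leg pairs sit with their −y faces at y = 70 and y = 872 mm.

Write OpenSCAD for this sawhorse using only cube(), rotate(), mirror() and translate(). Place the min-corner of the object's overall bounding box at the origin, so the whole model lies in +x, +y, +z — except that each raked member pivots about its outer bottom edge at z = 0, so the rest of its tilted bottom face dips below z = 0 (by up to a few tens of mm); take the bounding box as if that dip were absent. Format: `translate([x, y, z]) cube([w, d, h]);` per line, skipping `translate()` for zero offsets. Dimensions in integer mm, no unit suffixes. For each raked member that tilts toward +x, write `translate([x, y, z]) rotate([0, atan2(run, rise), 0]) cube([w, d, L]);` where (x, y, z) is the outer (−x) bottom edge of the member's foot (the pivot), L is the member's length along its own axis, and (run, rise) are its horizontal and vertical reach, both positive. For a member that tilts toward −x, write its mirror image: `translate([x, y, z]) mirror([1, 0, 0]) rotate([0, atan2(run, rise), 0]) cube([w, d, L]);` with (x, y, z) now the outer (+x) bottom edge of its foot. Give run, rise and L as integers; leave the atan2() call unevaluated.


// leg length = √(240² + 576²) = 624
// right-leg outer foot x = 2·240 + 90 = 570
// beam min-corner = (240, 0, 576)
translate([240, 0, 576]) cube([90, 980, 63]);
translate([0, 70, 0]) rotate([0, atan2(240, 576), 0]) cube([44, 38, 624]);
translate([570, 70, 0]) mirror([1, 0, 0]) rotate([0, atan2(240, 576), 0]) cube([44, 38, 624]);
translate([0, 872, 0]) rotate([0, atan2(240, 576), 0]) cube([44, 38, 624]);
translate([570, 872, 0]) mirror([1, 0, 0]) rotate([0, atan2(240, 576), 0]) cube([44, 38, 624]);


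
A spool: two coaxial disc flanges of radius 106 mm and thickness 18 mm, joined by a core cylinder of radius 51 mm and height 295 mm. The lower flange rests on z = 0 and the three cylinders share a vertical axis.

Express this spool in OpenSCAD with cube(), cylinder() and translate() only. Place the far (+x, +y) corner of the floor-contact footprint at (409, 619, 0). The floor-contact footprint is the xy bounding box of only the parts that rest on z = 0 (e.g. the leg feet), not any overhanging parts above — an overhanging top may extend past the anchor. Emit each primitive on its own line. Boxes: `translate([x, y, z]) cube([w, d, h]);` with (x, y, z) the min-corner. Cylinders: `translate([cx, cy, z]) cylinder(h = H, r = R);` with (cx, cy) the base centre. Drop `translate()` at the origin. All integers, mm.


translate([303, 513, 0]) cylinder(h = 18, r = 106);
translate([303, 513, 18]) cylinder(h = 295, r = 51);
translate([303, 513, 313]) cylinder(h = 18, r = 106);


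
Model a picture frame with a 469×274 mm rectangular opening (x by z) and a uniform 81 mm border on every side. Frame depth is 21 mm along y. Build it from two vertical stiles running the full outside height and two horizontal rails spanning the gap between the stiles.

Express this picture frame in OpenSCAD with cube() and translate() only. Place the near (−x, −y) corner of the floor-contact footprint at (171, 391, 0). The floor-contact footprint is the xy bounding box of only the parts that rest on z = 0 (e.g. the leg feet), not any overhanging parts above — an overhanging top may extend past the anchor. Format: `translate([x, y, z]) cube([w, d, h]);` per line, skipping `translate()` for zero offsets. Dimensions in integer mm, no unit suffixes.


translate([171, 391, 0]) cube([81, 21, 436]);
translate([721, 391, 0]) cube([81, 21, 436]);
translate([252, 391, 0]) cube([469, 21, 81]);
translate([252, 391, 355]) cube([469, 21, 81]);


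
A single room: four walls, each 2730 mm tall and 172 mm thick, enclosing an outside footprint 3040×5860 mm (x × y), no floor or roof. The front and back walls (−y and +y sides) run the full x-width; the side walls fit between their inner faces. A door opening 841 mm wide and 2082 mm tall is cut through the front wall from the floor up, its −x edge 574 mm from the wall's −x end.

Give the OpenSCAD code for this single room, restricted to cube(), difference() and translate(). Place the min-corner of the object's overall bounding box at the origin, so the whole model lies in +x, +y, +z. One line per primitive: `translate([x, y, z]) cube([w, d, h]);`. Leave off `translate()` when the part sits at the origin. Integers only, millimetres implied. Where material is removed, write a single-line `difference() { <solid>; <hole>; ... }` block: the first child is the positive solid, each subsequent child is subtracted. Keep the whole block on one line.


difference() { cube([3040, 172, 2730]); translate([574, 0, 0]) cube([841, 172, 2082]); }
translate([0, 5688, 0]) cube([3040, 172, 2730]);
translate([0, 172, 0]) cube([172, 5516, 2730]);
translate([2868, 172, 0]) cube([172, 5516, 2730]);


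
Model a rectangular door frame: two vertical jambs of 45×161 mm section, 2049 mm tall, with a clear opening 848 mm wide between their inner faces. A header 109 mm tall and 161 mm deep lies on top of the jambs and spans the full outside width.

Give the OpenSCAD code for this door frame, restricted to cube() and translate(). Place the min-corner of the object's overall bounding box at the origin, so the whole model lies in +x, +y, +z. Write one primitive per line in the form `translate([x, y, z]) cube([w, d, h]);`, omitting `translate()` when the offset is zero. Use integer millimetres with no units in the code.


cube([45, 161, 2049]);
translate([893, 0, 0]) cube([45, 161, 2049]);
translate([0, 0, 2049]) cube([938, 161, 109]);


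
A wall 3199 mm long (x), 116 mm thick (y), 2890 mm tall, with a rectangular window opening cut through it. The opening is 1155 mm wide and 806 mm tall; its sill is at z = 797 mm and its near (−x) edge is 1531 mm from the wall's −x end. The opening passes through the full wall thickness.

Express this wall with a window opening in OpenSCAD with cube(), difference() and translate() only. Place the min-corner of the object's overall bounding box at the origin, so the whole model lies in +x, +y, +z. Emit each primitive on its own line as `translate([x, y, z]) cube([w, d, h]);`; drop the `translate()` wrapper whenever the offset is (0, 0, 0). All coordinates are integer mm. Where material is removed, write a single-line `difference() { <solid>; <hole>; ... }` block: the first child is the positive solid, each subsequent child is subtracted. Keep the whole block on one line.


difference() { cube([3199, 116, 2890]); translate([1531, 0, 797]) cube([1155, 116, 806]); }


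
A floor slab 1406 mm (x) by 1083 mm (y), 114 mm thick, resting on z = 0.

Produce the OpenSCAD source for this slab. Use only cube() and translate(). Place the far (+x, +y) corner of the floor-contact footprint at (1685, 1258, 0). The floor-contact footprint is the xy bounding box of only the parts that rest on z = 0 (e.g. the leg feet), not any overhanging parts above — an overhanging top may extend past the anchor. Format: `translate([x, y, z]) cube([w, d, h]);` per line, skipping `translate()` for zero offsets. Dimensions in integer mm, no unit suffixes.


translate([279, 175, 0]) cube([1406, 1083, 114]);


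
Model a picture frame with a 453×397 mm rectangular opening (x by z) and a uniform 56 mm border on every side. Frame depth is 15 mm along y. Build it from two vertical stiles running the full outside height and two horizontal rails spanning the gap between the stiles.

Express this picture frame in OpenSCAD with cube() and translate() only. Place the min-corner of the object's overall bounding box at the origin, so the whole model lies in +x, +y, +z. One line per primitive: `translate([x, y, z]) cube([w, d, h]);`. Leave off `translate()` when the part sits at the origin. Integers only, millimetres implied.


cube([56, 15, 509]);
translate([509, 0, 0]) cube([56, 15, 509]);
translate([56, 0, 0]) cube([453, 15, 56]);
translate([56, 0, 453]) cube([453, 15, 56]);


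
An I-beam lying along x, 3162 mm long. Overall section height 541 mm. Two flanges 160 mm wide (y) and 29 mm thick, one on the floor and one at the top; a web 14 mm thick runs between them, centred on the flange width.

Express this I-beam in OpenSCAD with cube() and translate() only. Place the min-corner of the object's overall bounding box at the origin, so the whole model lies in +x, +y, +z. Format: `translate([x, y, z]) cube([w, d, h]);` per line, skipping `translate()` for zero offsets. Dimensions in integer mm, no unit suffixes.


cube([3162, 160, 29]);
translate([0, 73, 29]) cube([3162, 14, 483]);
translate([0, 0, 512]) cube([3162, 160, 29]);


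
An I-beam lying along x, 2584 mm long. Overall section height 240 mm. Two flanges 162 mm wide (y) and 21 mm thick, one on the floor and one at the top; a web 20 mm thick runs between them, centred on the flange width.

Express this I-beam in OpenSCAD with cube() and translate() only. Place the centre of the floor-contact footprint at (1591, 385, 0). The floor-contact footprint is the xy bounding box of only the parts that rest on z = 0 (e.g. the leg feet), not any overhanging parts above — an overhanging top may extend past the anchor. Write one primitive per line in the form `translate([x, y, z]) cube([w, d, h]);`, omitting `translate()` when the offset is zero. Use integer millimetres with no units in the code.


translate([299, 304, 0]) cube([2584, 162, 21]);
translate([299, 375, 21]) cube([2584, 20, 198]);
translate([299, 304, 219]) cube([2584, 162, 21]);


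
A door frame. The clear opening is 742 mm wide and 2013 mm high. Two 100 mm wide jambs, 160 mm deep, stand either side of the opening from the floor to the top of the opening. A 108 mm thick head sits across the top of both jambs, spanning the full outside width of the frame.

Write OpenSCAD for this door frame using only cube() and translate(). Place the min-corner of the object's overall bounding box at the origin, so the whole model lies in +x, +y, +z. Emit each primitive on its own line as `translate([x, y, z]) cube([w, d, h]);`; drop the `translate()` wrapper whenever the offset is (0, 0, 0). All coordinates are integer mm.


cube([100, 160, 2013]);
translate([842, 0, 0]) cube([100, 160, 2013]);
translate([0, 0, 2013]) cube([942, 160, 108]);


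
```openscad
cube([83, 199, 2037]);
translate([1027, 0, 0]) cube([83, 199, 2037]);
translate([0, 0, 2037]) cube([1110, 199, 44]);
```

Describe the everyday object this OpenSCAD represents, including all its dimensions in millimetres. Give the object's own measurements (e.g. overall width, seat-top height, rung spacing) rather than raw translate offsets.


A door frame. The clear opening is 944 mm wide and 2037 mm high. Two 83 mm wide jambs, 199 mm deep, stand either side of the opening from the floor to the top of the opening. A 44 mm thick head sits across the top of both jambs, spanning the full outside width of the frame.


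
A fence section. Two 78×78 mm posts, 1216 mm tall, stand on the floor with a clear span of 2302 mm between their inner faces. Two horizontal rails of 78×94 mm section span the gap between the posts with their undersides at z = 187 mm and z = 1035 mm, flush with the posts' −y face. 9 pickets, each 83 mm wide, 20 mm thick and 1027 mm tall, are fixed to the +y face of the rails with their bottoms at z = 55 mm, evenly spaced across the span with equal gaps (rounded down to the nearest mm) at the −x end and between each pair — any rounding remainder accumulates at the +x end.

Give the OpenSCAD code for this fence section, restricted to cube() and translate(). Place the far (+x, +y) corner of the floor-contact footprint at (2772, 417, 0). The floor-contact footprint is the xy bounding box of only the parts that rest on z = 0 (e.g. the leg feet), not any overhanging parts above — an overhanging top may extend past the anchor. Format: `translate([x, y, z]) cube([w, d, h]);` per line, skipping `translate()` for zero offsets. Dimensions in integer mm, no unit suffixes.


translate([314, 339, 0]) cube([78, 78, 1216]);
translate([2694, 339, 0]) cube([78, 78, 1216]);
translate([392, 339, 187]) cube([2302, 78, 94]);
translate([392, 339, 1035]) cube([2302, 78, 94]);
translate([547, 417, 55]) cube([83, 20, 1027]);
translate([785, 417, 55]) cube([83, 20, 1027]);
translate([1023, 417, 55]) cube([83, 20, 1027]);
translate([1261, 417, 55]) cube([83, 20, 1027]);
translate([1499, 417, 55]) cube([83, 20, 1027]);
translate([1737, 417, 55]) cube([83, 20, 1027]);
translate([1975, 417, 55]) cube([83, 20, 1027]);
translate([2213, 417, 55]) cube([83, 20, 1027]);
translate([2451, 417, 55]) cube([83, 20, 1027]);


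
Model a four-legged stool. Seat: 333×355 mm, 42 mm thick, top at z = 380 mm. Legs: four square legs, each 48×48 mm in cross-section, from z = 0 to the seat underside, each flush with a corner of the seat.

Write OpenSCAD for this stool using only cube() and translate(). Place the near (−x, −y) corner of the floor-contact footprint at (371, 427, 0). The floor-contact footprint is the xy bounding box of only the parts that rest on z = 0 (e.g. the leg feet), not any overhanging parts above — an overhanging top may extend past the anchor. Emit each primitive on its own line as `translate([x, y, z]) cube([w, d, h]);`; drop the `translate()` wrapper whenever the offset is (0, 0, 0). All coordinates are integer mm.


translate([371, 427, 338]) cube([333, 355, 42]);
translate([371, 427, 0]) cube([48, 48, 338]);
translate([656, 427, 0]) cube([48, 48, 338]);
translate([371, 734, 0]) cube([48, 48, 338]);
translate([656, 734, 0]) cube([48, 48, 338]);


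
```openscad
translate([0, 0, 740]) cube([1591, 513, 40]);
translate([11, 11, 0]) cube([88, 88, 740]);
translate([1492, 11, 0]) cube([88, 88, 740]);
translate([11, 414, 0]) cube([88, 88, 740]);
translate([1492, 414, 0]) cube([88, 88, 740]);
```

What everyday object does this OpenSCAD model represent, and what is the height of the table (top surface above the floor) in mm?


A table. The table height is 780 mm.

A 1591×513×40 slab sits at z = 740 on four 88 mm square posts — a table. The top surface is at 740 + 40 = 780 mm.


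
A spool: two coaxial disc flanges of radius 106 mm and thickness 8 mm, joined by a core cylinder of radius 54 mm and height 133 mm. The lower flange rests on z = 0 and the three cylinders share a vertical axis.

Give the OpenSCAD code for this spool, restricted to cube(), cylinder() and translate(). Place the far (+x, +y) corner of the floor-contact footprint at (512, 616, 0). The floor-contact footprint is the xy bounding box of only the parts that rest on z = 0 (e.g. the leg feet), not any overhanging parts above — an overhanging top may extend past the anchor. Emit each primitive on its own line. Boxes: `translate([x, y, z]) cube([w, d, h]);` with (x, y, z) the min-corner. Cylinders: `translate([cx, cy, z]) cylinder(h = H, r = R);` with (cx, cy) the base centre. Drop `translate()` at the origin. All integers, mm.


translate([406, 510, 0]) cylinder(h = 8, r = 106);
translate([406, 510, 8]) cylinder(h = 133, r = 54);
translate([406, 510, 141]) cylinder(h = 8, r = 106);


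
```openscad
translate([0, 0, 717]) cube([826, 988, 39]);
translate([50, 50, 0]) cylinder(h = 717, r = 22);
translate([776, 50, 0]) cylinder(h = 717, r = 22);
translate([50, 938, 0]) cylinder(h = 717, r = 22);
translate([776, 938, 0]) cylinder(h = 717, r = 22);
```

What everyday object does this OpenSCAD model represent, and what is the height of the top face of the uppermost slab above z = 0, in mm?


A table. The table height is 756 mm.

A 826×988×39 slab sits at z = 717 on four Ø44 mm round legs — a table. The top surface is at 717 + 39 = 756 mm.


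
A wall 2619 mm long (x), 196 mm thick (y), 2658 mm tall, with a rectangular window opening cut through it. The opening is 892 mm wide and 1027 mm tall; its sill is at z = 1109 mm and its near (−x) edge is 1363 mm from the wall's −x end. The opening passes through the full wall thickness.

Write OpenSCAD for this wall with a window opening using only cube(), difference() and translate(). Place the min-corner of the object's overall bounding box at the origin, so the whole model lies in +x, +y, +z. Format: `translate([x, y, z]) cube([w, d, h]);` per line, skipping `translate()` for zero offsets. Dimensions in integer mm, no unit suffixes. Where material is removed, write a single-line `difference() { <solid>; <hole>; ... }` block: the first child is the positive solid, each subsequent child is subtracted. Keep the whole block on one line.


difference() { cube([2619, 196, 2658]); translate([1363, 0, 1109]) cube([892, 196, 1027]); }


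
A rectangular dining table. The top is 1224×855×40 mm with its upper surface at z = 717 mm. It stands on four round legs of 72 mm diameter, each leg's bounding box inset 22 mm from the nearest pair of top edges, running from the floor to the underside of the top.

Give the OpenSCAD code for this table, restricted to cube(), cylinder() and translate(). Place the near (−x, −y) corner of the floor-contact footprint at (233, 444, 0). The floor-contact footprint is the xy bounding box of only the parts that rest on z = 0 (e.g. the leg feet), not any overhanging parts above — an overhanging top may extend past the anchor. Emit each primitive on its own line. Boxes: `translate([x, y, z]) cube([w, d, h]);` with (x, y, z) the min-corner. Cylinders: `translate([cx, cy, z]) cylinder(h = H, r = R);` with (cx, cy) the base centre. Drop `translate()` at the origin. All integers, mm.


translate([211, 422, 677]) cube([1224, 855, 40]);
translate([269, 480, 0]) cylinder(h = 677, r = 36);
translate([1377, 480, 0]) cylinder(h = 677, r = 36);
translate([269, 1219, 0]) cylinder(h = 677, r = 36);
translate([1377, 1219, 0]) cylinder(h = 677, r = 36);


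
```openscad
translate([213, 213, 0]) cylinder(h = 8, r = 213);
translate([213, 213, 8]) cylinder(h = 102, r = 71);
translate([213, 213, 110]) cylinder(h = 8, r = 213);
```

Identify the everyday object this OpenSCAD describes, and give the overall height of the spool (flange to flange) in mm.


A spool. The overall height is 118 mm.

Three coaxial cylinders, large–small–large — a spool. Two 8 mm flanges and a 102 mm core give 8 + 102 + 8 = 118 mm.


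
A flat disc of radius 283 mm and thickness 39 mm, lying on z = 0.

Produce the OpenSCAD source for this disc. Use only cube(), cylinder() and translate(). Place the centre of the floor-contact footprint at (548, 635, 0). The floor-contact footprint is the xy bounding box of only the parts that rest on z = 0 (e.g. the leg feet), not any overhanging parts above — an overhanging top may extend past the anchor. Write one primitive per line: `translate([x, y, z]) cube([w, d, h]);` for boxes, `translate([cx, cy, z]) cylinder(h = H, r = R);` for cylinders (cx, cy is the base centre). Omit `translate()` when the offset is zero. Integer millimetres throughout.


translate([548, 635, 0]) cylinder(h = 39, r = 283);


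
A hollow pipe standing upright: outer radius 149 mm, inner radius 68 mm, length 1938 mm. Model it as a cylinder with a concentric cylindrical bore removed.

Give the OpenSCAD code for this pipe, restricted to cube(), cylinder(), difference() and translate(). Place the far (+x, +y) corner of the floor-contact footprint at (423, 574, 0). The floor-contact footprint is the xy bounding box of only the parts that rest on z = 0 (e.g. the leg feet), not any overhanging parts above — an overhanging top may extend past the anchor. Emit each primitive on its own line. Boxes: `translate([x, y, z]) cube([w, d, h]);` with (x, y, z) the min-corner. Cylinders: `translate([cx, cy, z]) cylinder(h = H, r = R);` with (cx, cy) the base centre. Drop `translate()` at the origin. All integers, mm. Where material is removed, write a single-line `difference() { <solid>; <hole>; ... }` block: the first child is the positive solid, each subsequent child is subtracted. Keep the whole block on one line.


difference() { translate([274, 425, 0]) cylinder(h = 1938, r = 149); translate([274, 425, 0]) cylinder(h = 1938, r = 68); }


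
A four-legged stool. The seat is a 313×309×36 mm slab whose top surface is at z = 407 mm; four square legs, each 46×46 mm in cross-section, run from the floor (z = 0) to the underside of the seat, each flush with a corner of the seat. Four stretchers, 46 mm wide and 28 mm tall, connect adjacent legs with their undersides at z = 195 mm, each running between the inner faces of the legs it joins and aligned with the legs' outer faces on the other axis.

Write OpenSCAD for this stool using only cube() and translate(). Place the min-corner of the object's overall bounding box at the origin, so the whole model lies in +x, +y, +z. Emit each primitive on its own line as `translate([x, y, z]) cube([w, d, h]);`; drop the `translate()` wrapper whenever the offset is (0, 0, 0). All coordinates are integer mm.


translate([0, 0, 371]) cube([313, 309, 36]);
cube([46, 46, 371]);
translate([267, 0, 0]) cube([46, 46, 371]);
translate([0, 263, 0]) cube([46, 46, 371]);
translate([267, 263, 0]) cube([46, 46, 371]);
translate([46, 0, 195]) cube([221, 46, 28]);
translate([46, 263, 195]) cube([221, 46, 28]);
translate([0, 46, 195]) cube([46, 217, 28]);
translate([267, 46, 195]) cube([46, 217, 28]);


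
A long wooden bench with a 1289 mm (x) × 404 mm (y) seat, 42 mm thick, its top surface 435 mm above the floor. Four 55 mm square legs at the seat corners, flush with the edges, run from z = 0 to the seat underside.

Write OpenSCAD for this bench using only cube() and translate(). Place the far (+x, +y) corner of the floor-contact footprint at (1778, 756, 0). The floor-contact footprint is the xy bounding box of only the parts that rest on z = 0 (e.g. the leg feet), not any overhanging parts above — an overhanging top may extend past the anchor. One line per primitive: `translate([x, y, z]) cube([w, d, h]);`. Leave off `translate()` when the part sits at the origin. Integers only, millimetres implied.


translate([489, 352, 393]) cube([1289, 404, 42]);
translate([489, 352, 0]) cube([55, 55, 393]);
translate([489, 701, 0]) cube([55, 55, 393]);
translate([1723, 352, 0]) cube([55, 55, 393]);
translate([1723, 701, 0]) cube([55, 55, 393]);


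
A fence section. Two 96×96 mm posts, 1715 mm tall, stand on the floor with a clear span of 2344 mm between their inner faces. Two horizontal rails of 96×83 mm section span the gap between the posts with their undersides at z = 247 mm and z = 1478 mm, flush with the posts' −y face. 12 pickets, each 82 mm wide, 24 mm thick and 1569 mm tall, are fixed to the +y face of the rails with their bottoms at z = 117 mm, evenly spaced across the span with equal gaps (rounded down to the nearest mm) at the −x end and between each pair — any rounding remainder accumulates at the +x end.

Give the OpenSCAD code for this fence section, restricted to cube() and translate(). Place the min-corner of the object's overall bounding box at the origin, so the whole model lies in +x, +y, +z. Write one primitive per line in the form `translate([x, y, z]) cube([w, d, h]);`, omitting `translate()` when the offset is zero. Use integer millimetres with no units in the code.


cube([96, 96, 1715]);
translate([2440, 0, 0]) cube([96, 96, 1715]);
translate([96, 0, 247]) cube([2344, 96, 83]);
translate([96, 0, 1478]) cube([2344, 96, 83]);
translate([200, 96, 117]) cube([82, 24, 1569]);
translate([386, 96, 117]) cube([82, 24, 1569]);
translate([572, 96, 117]) cube([82, 24, 1569]);
translate([758, 96, 117]) cube([82, 24, 1569]);
translate([944, 96, 117]) cube([82, 24, 1569]);
translate([1130, 96, 117]) cube([82, 24, 1569]);
translate([1316, 96, 117]) cube([82, 24, 1569]);
translate([1502, 96, 117]) cube([82, 24, 1569]);
translate([1688, 96, 117]) cube([82, 24, 1569]);
translate([1874, 96, 117]) cube([82, 24, 1569]);
translate([2060, 96, 117]) cube([82, 24, 1569]);
translate([2246, 96, 117]) cube([82, 24, 1569]);


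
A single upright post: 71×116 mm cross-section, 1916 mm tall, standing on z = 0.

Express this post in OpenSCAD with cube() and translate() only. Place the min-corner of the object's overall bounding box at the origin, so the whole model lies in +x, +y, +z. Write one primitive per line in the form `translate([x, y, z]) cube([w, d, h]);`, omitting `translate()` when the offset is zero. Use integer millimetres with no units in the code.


cube([71, 116, 1916]);
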